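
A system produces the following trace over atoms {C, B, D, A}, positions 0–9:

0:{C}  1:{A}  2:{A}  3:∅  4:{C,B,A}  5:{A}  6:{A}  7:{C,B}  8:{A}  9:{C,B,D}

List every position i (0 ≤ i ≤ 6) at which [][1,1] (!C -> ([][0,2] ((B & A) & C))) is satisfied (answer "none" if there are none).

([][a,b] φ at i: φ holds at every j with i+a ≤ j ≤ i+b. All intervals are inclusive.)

Evaluate at each i in [0,6]:
  i=0: ✗ (fails at j=1)
  i=1: ✗ (fails at j=2)
  i=2: ✗ (fails at j=3)
  i=3: ✓ (all of [4,4])
  i=4: ✗ (fails at j=5)
  i=5: ✗ (fails at j=6)
  i=6: ✓ (all of [7,7])

3, 6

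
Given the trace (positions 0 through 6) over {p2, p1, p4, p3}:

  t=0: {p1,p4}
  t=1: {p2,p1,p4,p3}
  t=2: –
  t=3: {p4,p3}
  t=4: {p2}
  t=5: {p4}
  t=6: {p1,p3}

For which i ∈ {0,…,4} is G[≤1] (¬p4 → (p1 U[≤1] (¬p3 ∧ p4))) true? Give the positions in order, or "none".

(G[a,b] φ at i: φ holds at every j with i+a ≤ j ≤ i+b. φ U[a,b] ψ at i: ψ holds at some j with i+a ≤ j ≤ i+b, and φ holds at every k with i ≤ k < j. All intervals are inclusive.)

0

Evaluate at each i in [0,4]:
  i=0: ✓ (all of [0,1])
  i=1: ✗ (fails at j=2)
  i=2: ✗ (fails at j=2)
  i=3: ✗ (fails at j=4)
  i=4: ✗ (fails at j=4)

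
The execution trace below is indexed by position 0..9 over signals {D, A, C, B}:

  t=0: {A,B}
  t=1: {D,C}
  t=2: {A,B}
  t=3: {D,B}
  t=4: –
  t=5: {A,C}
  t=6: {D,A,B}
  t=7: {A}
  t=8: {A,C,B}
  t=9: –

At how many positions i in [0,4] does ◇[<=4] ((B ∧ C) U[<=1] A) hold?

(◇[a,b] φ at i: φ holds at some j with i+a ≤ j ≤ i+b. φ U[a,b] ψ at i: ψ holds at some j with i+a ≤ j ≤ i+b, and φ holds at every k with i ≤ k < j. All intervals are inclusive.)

Evaluate at each i in [0,4]:
  i=0: ✓ (witness j=0)
  i=1: ✓ (witness j=2)
  i=2: ✓ (witness j=2)
  i=3: ✓ (witness j=5)
  i=4: ✓ (witness j=5)
Positions where it holds: {0, 1, 2, 3, 4} → 5.

5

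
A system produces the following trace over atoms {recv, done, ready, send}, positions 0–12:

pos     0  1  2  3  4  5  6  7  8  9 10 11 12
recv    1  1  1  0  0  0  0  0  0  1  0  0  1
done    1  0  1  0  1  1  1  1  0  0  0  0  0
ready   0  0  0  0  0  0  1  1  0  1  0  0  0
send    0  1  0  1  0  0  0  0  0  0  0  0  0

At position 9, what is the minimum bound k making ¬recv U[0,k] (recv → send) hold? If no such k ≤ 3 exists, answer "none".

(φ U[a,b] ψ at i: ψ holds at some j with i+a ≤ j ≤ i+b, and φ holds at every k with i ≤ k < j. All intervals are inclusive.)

none

Need earliest j ≥ 9 with (recv → send), and ¬recv at every k in [9,j-1].
  j=9: rhs fails.
  j=10: rhs holds but lhs fails at k=9.
  j=11: rhs holds but lhs fails at k=9.
  j=12: rhs fails.
No witness within the range → none.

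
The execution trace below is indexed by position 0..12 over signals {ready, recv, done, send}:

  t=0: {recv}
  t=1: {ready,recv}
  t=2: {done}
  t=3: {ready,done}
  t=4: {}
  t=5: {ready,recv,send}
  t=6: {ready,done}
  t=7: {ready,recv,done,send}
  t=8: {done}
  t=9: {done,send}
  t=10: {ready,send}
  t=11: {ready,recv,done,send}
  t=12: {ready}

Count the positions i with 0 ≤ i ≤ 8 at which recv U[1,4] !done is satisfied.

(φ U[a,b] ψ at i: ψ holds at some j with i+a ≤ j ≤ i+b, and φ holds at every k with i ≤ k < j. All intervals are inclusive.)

1

Evaluate at each i in [0,8]:
  i=0: ✓ (rhs at j=1; lhs holds on [0,0])
  i=1: ✗ (lhs fails at k=2 before rhs at j=4)
  i=2: ✗ (lhs fails at k=2 before rhs at j=4)
  i=3: ✗ (lhs fails at k=3 before rhs at j=4)
  i=4: ✗ (lhs fails at k=4 before rhs at j=5)
  i=5: ✗ (no rhs in [6,9])
  i=6: ✗ (lhs fails at k=6 before rhs at j=10)
  i=7: ✗ (lhs fails at k=8 before rhs at j=10)
  i=8: ✗ (lhs fails at k=8 before rhs at j=10)
Positions where it holds: {0} → 1.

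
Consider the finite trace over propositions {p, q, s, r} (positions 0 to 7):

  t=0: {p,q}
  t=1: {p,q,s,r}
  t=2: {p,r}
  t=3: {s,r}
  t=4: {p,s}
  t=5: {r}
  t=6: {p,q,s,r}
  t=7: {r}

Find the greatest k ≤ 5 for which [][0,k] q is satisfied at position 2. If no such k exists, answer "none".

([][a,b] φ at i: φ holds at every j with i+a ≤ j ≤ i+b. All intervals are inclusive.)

q must hold from j=2 onward; find where it first fails.
  j=2: fails → no k works.

none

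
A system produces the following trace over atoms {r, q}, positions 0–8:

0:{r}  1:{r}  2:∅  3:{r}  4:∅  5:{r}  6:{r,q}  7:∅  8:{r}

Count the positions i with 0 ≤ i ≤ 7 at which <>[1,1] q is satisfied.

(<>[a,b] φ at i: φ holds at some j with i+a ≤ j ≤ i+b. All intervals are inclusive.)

1

Evaluate at each i in [0,7]:
  i=0: ✗ (none in [1,1])
  i=1: ✗ (none in [2,2])
  i=2: ✗ (none in [3,3])
  i=3: ✗ (none in [4,4])
  i=4: ✗ (none in [5,5])
  i=5: ✓ (witness j=6)
  i=6: ✗ (none in [7,7])
  i=7: ✗ (none in [8,8])
Positions where it holds: {5} → 1.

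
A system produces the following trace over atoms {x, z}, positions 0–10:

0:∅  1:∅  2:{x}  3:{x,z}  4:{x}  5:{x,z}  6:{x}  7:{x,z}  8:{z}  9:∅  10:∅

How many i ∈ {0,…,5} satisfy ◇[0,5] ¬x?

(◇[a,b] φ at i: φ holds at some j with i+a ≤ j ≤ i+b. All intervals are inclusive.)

5

Evaluate at each i in [0,5]:
  i=0: ✓ (witness j=0)
  i=1: ✓ (witness j=1)
  i=2: ✗ (none in [2,7])
  i=3: ✓ (witness j=8)
  i=4: ✓ (witness j=8)
  i=5: ✓ (witness j=8)
Positions where it holds: {0, 1, 3, 4, 5} → 5.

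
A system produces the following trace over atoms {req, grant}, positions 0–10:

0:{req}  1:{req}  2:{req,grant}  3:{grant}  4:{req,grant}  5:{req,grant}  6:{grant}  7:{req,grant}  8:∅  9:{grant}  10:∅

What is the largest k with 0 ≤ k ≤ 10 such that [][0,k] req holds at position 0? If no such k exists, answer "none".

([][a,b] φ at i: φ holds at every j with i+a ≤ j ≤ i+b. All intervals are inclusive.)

2

req must hold from j=0 onward; find where it first fails.
  j=0: holds
  j=1: holds
  j=2: holds
  j=3: fails
Holds on [0,2], so largest k = 2.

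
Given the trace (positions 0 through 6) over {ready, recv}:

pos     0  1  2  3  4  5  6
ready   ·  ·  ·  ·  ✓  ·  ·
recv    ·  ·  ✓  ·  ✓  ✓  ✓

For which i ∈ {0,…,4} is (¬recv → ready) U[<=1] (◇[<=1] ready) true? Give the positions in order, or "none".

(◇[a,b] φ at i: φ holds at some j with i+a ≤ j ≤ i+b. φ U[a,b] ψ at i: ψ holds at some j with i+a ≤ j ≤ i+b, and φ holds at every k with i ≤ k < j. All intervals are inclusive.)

Evaluate at each i in [0,4]:
  i=0: ✗ (no rhs in [0,1])
  i=1: ✗ (no rhs in [1,2])
  i=2: ✓ (rhs at j=3; lhs holds on [2,2])
  i=3: ✓ (rhs at j=3)
  i=4: ✓ (rhs at j=4)

2, 3, 4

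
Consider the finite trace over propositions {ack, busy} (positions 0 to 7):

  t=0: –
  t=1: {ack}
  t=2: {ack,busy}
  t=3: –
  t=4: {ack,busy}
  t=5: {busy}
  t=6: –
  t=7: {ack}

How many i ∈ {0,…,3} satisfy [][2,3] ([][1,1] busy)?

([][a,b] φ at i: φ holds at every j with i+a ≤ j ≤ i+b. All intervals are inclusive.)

1

Evaluate at each i in [0,3]:
  i=0: ✗ (fails at j=2)
  i=1: ✓ (all of [3,4])
  i=2: ✗ (fails at j=5)
  i=3: ✗ (fails at j=5)
Positions where it holds: {1} → 1.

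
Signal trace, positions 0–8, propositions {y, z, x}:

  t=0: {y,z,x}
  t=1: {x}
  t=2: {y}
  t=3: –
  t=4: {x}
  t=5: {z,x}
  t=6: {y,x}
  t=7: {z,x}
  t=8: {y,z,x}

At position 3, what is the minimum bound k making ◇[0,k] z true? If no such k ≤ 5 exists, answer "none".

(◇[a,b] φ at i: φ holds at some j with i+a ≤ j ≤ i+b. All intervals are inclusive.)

2

Scan j = 3,4,… for z:
  j=3: fails
  j=4: fails
  j=5: holds
First hit at j=5, so smallest k = 5-3 = 2.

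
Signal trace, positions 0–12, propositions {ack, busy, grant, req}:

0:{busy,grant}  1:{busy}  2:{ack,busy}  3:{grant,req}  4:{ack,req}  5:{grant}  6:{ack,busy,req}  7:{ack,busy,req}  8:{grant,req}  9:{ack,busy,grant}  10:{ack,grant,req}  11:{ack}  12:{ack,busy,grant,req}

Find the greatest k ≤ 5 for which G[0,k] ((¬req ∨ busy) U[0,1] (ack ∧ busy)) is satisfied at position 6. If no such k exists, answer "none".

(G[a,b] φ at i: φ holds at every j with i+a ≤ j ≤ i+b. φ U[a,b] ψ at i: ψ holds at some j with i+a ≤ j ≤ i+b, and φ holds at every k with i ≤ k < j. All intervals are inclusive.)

((¬req ∨ busy) U[0,1] (ack ∧ busy)) must hold from j=6 onward; find where it first fails.
  j=6: holds
  j=7: holds
  j=8: fails
Holds on [6,7], so largest k = 1.

1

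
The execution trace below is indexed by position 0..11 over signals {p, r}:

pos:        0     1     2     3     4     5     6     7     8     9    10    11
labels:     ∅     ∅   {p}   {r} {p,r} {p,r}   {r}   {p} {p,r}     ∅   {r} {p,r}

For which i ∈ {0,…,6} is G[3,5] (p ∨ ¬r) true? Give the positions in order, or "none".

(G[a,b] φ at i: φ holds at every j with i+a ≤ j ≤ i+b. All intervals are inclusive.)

Evaluate at each i in [0,6]:
  i=0: ✗ (fails at j=3)
  i=1: ✗ (fails at j=6)
  i=2: ✗ (fails at j=6)
  i=3: ✗ (fails at j=6)
  i=4: ✓ (all of [7,9])
  i=5: ✗ (fails at j=10)
  i=6: ✗ (fails at j=10)

4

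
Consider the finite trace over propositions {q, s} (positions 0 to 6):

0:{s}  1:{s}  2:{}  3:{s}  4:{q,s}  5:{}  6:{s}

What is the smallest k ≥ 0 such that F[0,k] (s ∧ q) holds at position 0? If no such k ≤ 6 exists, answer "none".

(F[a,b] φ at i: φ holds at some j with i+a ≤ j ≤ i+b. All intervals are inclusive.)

Scan j = 0,1,… for (s ∧ q):
  j=0: fails
  j=1: fails
  j=2: fails
  j=3: fails
  j=4: holds
First hit at j=4, so smallest k = 4-0 = 4.

4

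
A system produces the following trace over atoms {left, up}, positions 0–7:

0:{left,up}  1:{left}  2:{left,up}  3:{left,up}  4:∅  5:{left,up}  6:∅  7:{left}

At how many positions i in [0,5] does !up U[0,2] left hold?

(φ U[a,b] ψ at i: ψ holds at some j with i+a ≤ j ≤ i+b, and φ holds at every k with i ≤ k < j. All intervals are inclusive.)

6

Evaluate at each i in [0,5]:
  i=0: ✓ (rhs at j=0)
  i=1: ✓ (rhs at j=1)
  i=2: ✓ (rhs at j=2)
  i=3: ✓ (rhs at j=3)
  i=4: ✓ (rhs at j=5; lhs holds on [4,4])
  i=5: ✓ (rhs at j=5)
Positions where it holds: {0, 1, 2, 3, 4, 5} → 6.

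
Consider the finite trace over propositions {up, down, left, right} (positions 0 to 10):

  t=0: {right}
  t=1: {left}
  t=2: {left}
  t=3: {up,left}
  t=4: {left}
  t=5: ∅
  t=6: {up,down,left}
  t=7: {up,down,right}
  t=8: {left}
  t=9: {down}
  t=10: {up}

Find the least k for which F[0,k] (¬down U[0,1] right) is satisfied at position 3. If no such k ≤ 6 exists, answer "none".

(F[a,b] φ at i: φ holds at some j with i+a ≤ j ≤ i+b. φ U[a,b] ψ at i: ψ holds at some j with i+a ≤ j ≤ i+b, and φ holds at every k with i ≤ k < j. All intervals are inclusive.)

4

Scan j = 3,4,… for (¬down U[0,1] right):
  j=3: fails
  j=4: fails
  j=5: fails
  j=6: fails
  j=7: holds
First hit at j=7, so smallest k = 7-3 = 4.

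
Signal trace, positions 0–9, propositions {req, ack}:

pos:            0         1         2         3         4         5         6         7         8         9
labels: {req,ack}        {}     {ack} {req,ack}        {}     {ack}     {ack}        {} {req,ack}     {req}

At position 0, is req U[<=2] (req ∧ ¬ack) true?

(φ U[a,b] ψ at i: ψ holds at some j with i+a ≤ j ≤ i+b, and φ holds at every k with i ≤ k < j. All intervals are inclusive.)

Need some j in [0,2] with (req ∧ ¬ack), and req at every k in [0,j-1].
  j=0: (req ∧ ¬ack) false.
  j=1: (req ∧ ¬ack) false.
  j=2: (req ∧ ¬ack) false.
No j in the window works → until fails.

False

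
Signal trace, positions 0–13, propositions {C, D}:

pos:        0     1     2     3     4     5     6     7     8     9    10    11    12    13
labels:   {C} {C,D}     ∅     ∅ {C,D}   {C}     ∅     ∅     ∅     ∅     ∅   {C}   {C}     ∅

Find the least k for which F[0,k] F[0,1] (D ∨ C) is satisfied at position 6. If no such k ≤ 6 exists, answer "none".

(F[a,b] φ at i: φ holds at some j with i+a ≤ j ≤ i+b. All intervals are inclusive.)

4

Scan j = 6,7,… for F[0,1] (D ∨ C):
  j=6: fails
  j=7: fails
  j=8: fails
  j=9: fails
  j=10: holds
First hit at j=10, so smallest k = 10-6 = 4.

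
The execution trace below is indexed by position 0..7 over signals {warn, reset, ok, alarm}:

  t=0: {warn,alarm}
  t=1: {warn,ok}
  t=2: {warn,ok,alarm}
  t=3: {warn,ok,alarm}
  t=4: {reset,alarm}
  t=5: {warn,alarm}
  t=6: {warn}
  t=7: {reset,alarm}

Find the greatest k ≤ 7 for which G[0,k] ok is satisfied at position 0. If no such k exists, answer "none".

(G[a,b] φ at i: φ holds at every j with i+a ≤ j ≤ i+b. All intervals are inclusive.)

none

ok must hold from j=0 onward; find where it first fails.
  j=0: fails → no k works.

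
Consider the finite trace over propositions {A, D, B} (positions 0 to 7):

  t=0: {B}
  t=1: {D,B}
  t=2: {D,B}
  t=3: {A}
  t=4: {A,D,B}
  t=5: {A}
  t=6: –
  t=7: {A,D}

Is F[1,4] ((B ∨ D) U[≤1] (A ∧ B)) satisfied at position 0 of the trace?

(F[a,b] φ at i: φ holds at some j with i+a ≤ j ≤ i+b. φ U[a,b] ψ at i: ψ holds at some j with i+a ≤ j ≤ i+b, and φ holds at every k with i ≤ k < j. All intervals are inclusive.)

Holds

Check ((B ∨ D) U[≤1] (A ∧ B)) at each j in [1,4]:
  j=1: fails
  j=2: fails
  j=3: fails
  j=4: holds
Found at j=4 → formula holds.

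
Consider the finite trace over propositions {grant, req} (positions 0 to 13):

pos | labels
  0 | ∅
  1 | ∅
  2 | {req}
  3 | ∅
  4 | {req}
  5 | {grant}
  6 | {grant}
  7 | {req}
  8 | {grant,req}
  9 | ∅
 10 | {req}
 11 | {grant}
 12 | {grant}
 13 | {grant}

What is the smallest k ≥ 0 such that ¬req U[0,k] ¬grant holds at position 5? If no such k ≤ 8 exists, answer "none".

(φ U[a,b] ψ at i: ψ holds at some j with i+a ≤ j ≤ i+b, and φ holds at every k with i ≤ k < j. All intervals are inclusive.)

Need earliest j ≥ 5 with ¬grant, and ¬req at every k in [5,j-1].
  j=5: rhs fails.
  j=6: rhs fails.
  j=7: rhs holds; lhs holds on [5,6]. k = 2.

2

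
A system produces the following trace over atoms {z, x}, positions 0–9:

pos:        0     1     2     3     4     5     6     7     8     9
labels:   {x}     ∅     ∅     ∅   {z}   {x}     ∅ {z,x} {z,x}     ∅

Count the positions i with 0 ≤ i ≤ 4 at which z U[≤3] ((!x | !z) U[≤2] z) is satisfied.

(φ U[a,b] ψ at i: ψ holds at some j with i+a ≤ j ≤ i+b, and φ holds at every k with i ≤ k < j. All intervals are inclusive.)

3

Evaluate at each i in [0,4]:
  i=0: ✗ (lhs fails at k=0 before rhs at j=2)
  i=1: ✗ (lhs fails at k=1 before rhs at j=2)
  i=2: ✓ (rhs at j=2)
  i=3: ✓ (rhs at j=3)
  i=4: ✓ (rhs at j=4)
Positions where it holds: {2, 3, 4} → 3.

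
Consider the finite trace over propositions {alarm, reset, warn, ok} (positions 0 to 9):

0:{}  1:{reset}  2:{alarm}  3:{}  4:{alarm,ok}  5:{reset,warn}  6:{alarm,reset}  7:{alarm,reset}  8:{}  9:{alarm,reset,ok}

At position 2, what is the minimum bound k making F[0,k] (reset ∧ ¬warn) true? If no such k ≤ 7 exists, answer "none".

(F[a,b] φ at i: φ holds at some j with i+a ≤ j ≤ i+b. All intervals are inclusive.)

Scan j = 2,3,… for (reset ∧ ¬warn):
  j=2: fails
  j=3: fails
  j=4: fails
  j=5: fails
  j=6: holds
First hit at j=6, so smallest k = 6-2 = 4.

4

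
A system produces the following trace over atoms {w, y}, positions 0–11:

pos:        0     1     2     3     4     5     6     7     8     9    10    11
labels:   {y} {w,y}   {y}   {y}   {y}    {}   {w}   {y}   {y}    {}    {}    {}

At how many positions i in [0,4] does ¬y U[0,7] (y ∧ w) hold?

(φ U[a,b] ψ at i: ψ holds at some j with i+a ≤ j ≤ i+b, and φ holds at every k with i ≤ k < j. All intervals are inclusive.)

Evaluate at each i in [0,4]:
  i=0: ✗ (lhs fails at k=0 before rhs at j=1)
  i=1: ✓ (rhs at j=1)
  i=2: ✗ (no rhs in [2,9])
  i=3: ✗ (no rhs in [3,10])
  i=4: ✗ (no rhs in [4,11])
Positions where it holds: {1} → 1.

1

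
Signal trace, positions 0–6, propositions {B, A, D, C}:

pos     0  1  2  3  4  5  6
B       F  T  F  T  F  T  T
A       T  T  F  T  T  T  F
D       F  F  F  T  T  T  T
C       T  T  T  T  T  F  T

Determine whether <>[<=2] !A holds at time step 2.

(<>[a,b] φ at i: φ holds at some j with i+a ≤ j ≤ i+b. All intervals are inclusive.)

Yes

Check !A at each j in [2,4]:
  j=2: true
  j=3: false
  j=4: false
Found at j=2 → formula holds.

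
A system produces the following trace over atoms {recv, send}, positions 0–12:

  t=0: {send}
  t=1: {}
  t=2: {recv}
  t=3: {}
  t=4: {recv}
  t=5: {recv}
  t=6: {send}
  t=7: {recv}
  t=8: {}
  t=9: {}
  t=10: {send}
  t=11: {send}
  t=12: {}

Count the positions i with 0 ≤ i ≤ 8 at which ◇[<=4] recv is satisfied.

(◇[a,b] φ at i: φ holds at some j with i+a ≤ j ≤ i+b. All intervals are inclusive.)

Evaluate at each i in [0,8]:
  i=0: ✓ (witness j=2)
  i=1: ✓ (witness j=2)
  i=2: ✓ (witness j=2)
  i=3: ✓ (witness j=4)
  i=4: ✓ (witness j=4)
  i=5: ✓ (witness j=5)
  i=6: ✓ (witness j=7)
  i=7: ✓ (witness j=7)
  i=8: ✗ (none in [8,12])
Positions where it holds: {0, 1, 2, 3, 4, 5, 6, 7} → 8.

8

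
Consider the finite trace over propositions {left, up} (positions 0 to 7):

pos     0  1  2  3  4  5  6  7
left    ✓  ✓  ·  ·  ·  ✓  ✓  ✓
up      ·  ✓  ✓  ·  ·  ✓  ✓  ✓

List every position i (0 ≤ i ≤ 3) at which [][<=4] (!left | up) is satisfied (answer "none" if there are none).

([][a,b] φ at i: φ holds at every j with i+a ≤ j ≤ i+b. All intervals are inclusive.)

1, 2, 3

Evaluate at each i in [0,3]:
  i=0: ✗ (fails at j=0)
  i=1: ✓ (all of [1,5])
  i=2: ✓ (all of [2,6])
  i=3: ✓ (all of [3,7])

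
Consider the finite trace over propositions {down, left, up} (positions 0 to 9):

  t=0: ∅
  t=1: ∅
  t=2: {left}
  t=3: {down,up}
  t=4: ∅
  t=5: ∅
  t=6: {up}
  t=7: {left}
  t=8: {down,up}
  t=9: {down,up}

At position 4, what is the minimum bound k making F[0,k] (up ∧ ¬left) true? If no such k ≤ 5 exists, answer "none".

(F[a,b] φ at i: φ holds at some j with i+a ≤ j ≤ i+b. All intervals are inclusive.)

Scan j = 4,5,… for (up ∧ ¬left):
  j=4: fails
  j=5: fails
  j=6: holds
First hit at j=6, so smallest k = 6-4 = 2.

2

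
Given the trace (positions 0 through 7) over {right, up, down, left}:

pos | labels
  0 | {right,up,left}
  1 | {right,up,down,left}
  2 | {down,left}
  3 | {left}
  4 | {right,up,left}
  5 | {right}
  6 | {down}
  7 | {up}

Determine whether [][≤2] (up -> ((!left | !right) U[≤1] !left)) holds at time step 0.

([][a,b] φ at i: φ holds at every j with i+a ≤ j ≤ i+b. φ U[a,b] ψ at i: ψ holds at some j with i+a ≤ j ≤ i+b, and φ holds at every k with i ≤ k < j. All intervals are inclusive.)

Check (up -> ((!left | !right) U[≤1] !left)) at every j in [0,2]:
  j=0: antecedent true; consequent fails → ✗
  j=1: antecedent true; consequent fails → ✗
  j=2: antecedent false → ✓
Fails at j=0 → formula fails.

Does not hold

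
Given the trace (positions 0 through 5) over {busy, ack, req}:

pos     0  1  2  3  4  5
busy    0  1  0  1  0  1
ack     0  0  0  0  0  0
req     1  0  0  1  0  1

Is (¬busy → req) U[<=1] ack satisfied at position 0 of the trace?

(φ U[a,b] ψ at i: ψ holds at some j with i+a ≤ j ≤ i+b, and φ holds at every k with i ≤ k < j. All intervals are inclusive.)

Does not hold

Need some j in [0,1] with ack, and (¬busy → req) at every k in [0,j-1].
  j=0: ack false.
  j=1: ack false.
No j in the window works → until fails.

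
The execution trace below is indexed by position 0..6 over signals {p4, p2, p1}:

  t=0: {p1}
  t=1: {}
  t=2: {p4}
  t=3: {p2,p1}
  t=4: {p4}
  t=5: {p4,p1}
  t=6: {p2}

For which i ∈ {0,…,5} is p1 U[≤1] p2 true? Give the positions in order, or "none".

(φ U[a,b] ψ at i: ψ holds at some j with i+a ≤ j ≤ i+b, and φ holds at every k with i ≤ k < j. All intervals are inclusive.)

3, 5

Evaluate at each i in [0,5]:
  i=0: ✗ (no rhs in [0,1])
  i=1: ✗ (no rhs in [1,2])
  i=2: ✗ (lhs fails at k=2 before rhs at j=3)
  i=3: ✓ (rhs at j=3)
  i=4: ✗ (no rhs in [4,5])
  i=5: ✓ (rhs at j=6; lhs holds on [5,5])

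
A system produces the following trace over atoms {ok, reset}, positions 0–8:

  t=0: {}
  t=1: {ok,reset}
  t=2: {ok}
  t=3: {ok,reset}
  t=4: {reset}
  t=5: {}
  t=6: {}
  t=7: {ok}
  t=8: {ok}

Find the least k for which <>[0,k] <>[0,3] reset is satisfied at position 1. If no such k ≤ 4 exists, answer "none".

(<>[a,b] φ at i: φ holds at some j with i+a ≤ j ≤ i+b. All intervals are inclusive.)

Scan j = 1,2,… for <>[0,3] reset:
  j=1: holds
First hit at j=1, so smallest k = 1-1 = 0.

0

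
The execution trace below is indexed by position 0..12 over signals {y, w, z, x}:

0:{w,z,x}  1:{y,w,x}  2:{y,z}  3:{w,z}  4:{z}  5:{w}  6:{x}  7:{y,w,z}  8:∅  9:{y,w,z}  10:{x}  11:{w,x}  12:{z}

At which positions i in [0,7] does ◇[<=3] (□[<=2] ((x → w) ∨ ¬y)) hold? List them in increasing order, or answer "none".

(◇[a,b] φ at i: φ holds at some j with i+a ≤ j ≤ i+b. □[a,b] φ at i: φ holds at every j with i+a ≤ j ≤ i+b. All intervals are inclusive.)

0, 1, 2, 3, 4, 5, 6, 7

Evaluate at each i in [0,7]:
  i=0: ✓ (witness j=0)
  i=1: ✓ (witness j=1)
  i=2: ✓ (witness j=2)
  i=3: ✓ (witness j=3)
  i=4: ✓ (witness j=4)
  i=5: ✓ (witness j=5)
  i=6: ✓ (witness j=6)
  i=7: ✓ (witness j=7)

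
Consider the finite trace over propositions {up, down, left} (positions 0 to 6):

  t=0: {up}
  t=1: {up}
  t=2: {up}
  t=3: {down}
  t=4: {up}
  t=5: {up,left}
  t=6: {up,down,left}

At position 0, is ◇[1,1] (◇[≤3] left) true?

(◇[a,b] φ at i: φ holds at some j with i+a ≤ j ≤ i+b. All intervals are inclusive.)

Does not hold

Check ◇[≤3] left at each j in [1,1]:
  j=1: fails (none in [1,4])
No position in the window satisfies it → formula fails.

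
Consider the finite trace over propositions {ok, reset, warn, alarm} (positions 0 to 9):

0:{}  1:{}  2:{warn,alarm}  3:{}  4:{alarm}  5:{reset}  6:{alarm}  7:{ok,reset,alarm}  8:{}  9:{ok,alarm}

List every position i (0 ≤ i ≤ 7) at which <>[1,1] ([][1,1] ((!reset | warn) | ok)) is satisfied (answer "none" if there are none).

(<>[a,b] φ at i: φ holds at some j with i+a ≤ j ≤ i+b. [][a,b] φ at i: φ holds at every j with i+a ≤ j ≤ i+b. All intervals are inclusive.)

Evaluate at each i in [0,7]:
  i=0: ✓ (witness j=1)
  i=1: ✓ (witness j=2)
  i=2: ✓ (witness j=3)
  i=3: ✗ (none in [4,4])
  i=4: ✓ (witness j=5)
  i=5: ✓ (witness j=6)
  i=6: ✓ (witness j=7)
  i=7: ✓ (witness j=8)

0, 1, 2, 4, 5, 6, 7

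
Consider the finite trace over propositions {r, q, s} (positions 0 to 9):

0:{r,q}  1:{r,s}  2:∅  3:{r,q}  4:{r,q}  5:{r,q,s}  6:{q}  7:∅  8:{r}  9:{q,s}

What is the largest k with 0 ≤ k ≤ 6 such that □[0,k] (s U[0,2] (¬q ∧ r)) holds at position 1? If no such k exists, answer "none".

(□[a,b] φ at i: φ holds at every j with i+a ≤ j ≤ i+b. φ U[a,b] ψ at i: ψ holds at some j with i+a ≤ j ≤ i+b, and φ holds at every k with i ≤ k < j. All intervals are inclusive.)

(s U[0,2] (¬q ∧ r)) must hold from j=1 onward; find where it first fails.
  j=1: holds
  j=2: fails
Holds on [1,1], so largest k = 0.

0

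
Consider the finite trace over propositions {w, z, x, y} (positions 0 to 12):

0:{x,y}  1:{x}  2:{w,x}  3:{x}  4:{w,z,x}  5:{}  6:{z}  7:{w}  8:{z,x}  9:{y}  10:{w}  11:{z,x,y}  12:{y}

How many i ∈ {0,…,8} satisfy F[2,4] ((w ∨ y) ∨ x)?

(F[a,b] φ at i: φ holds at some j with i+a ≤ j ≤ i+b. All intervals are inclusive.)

9

Evaluate at each i in [0,8]:
  i=0: ✓ (witness j=2)
  i=1: ✓ (witness j=3)
  i=2: ✓ (witness j=4)
  i=3: ✓ (witness j=7)
  i=4: ✓ (witness j=7)
  i=5: ✓ (witness j=7)
  i=6: ✓ (witness j=8)
  i=7: ✓ (witness j=9)
  i=8: ✓ (witness j=10)
Positions where it holds: {0, 1, 2, 3, 4, 5, 6, 7, 8} → 9.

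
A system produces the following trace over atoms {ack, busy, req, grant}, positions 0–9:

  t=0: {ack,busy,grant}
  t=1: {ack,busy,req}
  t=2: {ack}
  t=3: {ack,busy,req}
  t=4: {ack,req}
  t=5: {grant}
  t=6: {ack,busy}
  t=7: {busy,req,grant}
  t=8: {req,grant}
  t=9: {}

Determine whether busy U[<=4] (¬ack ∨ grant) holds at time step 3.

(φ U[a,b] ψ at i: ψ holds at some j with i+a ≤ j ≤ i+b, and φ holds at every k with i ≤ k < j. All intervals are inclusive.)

Need some j in [3,7] with (¬ack ∨ grant), and busy at every k in [3,j-1].
  j=3: (¬ack ∨ grant) false.
  j=4: (¬ack ∨ grant) false.
  j=5: (¬ack ∨ grant) holds, but busy fails at k=4 → not this j.
  j=6: (¬ack ∨ grant) false.
  j=7: (¬ack ∨ grant) holds, but busy fails at k=4 → not this j.
No j in the window works → until fails.

False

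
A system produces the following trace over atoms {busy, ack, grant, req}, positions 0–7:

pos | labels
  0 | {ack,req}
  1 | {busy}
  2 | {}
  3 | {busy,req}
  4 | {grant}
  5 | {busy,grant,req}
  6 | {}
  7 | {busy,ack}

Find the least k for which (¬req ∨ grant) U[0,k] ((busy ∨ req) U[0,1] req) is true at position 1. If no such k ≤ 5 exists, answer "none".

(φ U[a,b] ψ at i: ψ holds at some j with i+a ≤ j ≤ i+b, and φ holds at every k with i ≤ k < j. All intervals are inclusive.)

2

Need earliest j ≥ 1 with ((busy ∨ req) U[0,1] req), and (¬req ∨ grant) at every k in [1,j-1].
  j=1: rhs fails.
  j=2: rhs fails.
  j=3: rhs holds; lhs holds on [1,2]. k = 2.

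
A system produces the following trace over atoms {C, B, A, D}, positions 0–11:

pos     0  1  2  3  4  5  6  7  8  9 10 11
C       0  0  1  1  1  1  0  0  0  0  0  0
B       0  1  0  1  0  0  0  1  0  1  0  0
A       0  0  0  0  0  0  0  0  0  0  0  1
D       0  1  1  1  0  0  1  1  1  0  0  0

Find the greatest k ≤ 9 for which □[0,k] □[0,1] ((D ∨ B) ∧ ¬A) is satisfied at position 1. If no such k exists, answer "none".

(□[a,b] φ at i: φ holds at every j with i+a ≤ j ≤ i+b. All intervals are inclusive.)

□[0,1] ((D ∨ B) ∧ ¬A) must hold from j=1 onward; find where it first fails.
  j=1: holds
  j=2: holds
  j=3: fails
Holds on [1,2], so largest k = 1.

1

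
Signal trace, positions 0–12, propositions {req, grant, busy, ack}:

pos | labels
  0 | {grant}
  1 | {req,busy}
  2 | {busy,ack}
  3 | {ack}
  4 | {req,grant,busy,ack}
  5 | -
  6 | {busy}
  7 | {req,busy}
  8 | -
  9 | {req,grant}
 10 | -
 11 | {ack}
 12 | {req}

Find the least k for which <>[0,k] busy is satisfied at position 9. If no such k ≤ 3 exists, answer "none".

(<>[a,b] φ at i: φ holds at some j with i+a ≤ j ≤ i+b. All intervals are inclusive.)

none

Scan j = 9,10,… for busy:
  j=9: fails
  j=10: fails
  j=11: fails
  j=12: fails
No j in [9,12] satisfies it → none.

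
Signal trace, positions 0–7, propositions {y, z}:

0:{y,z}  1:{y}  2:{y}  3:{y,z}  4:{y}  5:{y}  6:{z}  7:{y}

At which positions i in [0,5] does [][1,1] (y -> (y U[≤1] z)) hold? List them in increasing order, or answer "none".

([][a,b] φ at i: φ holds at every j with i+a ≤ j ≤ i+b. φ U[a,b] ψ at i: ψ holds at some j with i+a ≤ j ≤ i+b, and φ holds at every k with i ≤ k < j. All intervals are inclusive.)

1, 2, 4, 5

Evaluate at each i in [0,5]:
  i=0: ✗ (fails at j=1)
  i=1: ✓ (all of [2,2])
  i=2: ✓ (all of [3,3])
  i=3: ✗ (fails at j=4)
  i=4: ✓ (all of [5,5])
  i=5: ✓ (all of [6,6])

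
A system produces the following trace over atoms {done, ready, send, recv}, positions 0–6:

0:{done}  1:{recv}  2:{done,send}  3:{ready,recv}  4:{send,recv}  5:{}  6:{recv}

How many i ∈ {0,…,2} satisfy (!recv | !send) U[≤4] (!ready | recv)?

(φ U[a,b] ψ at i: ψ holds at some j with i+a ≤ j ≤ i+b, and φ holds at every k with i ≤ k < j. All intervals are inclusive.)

Evaluate at each i in [0,2]:
  i=0: ✓ (rhs at j=0)
  i=1: ✓ (rhs at j=1)
  i=2: ✓ (rhs at j=2)
Positions where it holds: {0, 1, 2} → 3.

3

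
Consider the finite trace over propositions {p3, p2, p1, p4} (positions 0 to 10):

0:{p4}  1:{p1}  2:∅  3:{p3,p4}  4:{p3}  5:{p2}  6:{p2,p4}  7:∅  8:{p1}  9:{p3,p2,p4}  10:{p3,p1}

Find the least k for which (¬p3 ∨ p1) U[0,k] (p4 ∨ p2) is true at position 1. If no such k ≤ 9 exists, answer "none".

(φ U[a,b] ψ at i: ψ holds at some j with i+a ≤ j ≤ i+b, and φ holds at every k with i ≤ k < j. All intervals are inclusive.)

Need earliest j ≥ 1 with (p4 ∨ p2), and (¬p3 ∨ p1) at every k in [1,j-1].
  j=1: rhs fails.
  j=2: rhs fails.
  j=3: rhs holds; lhs holds on [1,2]. k = 2.

2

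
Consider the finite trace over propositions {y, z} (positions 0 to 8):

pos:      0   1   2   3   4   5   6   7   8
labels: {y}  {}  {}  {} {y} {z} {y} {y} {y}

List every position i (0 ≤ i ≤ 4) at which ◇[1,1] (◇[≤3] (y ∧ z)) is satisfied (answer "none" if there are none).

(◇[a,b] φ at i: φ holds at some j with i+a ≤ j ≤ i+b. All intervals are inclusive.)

Evaluate at each i in [0,4]:
  i=0: ✗ (none in [1,1])
  i=1: ✗ (none in [2,2])
  i=2: ✗ (none in [3,3])
  i=3: ✗ (none in [4,4])
  i=4: ✗ (none in [5,5])

none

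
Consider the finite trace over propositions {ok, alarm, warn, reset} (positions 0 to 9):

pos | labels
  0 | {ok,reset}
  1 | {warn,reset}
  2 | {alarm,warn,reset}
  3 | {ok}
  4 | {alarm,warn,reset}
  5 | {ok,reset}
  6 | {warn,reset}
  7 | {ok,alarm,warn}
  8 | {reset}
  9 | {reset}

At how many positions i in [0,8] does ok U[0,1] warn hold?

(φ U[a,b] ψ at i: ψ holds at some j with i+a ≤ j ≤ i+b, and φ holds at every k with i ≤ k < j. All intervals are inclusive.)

Evaluate at each i in [0,8]:
  i=0: ✓ (rhs at j=1; lhs holds on [0,0])
  i=1: ✓ (rhs at j=1)
  i=2: ✓ (rhs at j=2)
  i=3: ✓ (rhs at j=4; lhs holds on [3,3])
  i=4: ✓ (rhs at j=4)
  i=5: ✓ (rhs at j=6; lhs holds on [5,5])
  i=6: ✓ (rhs at j=6)
  i=7: ✓ (rhs at j=7)
  i=8: ✗ (no rhs in [8,9])
Positions where it holds: {0, 1, 2, 3, 4, 5, 6, 7} → 8.

8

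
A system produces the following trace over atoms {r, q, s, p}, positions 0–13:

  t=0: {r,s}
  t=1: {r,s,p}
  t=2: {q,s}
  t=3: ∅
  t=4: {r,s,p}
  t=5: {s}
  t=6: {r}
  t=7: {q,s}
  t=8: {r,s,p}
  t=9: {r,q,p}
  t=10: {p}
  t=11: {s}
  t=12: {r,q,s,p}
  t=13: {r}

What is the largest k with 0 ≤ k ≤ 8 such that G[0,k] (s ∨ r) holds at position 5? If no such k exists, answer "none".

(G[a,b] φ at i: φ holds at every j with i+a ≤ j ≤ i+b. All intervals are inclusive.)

(s ∨ r) must hold from j=5 onward; find where it first fails.
  j=5: holds
  j=6: holds
  j=7: holds
  j=8: holds
  j=9: holds
  j=10: fails
Holds on [5,9], so largest k = 4.

4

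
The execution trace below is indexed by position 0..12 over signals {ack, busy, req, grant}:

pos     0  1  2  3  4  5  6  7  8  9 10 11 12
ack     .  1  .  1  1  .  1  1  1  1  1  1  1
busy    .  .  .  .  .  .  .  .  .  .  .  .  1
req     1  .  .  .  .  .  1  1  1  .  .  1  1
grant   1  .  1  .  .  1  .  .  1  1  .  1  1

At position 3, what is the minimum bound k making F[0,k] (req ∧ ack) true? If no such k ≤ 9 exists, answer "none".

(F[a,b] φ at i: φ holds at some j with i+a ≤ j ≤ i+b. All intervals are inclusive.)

Scan j = 3,4,… for (req ∧ ack):
  j=3: fails
  j=4: fails
  j=5: fails
  j=6: holds
First hit at j=6, so smallest k = 6-3 = 3.

3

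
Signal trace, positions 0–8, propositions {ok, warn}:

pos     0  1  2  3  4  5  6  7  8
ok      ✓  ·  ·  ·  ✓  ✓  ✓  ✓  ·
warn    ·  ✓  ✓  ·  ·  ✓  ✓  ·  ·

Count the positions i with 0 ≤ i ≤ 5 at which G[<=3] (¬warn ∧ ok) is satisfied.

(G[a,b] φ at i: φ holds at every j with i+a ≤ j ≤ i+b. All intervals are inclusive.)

Evaluate at each i in [0,5]:
  i=0: ✗ (fails at j=1)
  i=1: ✗ (fails at j=1)
  i=2: ✗ (fails at j=2)
  i=3: ✗ (fails at j=3)
  i=4: ✗ (fails at j=5)
  i=5: ✗ (fails at j=5)
Positions where it holds: {} → 0.

0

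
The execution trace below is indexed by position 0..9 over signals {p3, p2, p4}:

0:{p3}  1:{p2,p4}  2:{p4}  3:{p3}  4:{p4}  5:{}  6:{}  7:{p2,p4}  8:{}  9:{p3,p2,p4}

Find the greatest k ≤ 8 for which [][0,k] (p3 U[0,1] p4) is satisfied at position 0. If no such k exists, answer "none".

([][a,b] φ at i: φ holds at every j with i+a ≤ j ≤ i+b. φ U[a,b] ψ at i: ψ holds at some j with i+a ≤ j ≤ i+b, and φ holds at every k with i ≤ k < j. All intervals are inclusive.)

4

(p3 U[0,1] p4) must hold from j=0 onward; find where it first fails.
  j=0: holds
  j=1: holds
  j=2: holds
  j=3: holds
  j=4: holds
  j=5: fails
Holds on [0,4], so largest k = 4.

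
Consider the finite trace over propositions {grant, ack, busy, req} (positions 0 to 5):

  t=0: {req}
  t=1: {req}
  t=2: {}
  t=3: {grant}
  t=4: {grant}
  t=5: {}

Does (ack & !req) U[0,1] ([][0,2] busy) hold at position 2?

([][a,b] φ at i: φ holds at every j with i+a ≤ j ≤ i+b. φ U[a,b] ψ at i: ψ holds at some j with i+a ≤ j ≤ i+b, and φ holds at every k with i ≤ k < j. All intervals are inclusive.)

Need some j in [2,3] with [][0,2] busy, and (ack & !req) at every k in [2,j-1].
  j=2: [][0,2] busy — fails at 2.
  j=3: [][0,2] busy — fails at 3.
No j in the window works → until fails.

False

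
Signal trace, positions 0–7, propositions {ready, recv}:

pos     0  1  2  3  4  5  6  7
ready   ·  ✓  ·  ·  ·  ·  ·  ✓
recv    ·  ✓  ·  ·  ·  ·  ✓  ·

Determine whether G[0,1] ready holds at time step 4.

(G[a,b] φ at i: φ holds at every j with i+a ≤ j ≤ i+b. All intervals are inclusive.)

Does not hold

Check ready at every j in [4,5]:
  j=4: false
  j=5: false
Fails at j=4 → formula fails.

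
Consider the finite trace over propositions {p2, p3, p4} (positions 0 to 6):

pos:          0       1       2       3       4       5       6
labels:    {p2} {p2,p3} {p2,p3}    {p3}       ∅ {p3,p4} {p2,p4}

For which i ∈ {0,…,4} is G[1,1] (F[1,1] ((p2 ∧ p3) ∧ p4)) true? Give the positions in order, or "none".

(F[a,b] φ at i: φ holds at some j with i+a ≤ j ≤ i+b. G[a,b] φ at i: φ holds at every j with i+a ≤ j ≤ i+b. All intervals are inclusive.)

none

Evaluate at each i in [0,4]:
  i=0: ✗ (fails at j=1)
  i=1: ✗ (fails at j=2)
  i=2: ✗ (fails at j=3)
  i=3: ✗ (fails at j=4)
  i=4: ✗ (fails at j=5)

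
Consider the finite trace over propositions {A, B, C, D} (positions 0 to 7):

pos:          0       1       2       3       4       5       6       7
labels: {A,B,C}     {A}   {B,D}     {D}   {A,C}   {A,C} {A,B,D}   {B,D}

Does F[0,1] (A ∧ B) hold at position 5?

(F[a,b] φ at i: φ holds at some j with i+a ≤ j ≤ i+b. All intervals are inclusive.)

Holds

Check (A ∧ B) at each j in [5,6]:
  j=5: false
  j=6: true
Found at j=6 → formula holds.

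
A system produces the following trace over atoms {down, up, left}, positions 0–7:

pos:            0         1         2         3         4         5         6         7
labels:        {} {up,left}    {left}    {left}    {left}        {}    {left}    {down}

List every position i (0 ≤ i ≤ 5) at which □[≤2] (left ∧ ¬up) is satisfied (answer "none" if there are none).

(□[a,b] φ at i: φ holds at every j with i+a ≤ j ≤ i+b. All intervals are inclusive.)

Evaluate at each i in [0,5]:
  i=0: ✗ (fails at j=0)
  i=1: ✗ (fails at j=1)
  i=2: ✓ (all of [2,4])
  i=3: ✗ (fails at j=5)
  i=4: ✗ (fails at j=5)
  i=5: ✗ (fails at j=5)

2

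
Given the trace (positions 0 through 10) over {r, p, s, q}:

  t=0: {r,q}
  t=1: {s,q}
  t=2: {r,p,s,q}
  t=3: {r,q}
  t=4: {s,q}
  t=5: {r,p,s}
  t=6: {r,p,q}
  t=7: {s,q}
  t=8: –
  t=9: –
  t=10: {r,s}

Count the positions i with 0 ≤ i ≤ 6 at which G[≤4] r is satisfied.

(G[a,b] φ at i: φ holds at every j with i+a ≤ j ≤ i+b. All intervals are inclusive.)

Evaluate at each i in [0,6]:
  i=0: ✗ (fails at j=1)
  i=1: ✗ (fails at j=1)
  i=2: ✗ (fails at j=4)
  i=3: ✗ (fails at j=4)
  i=4: ✗ (fails at j=4)
  i=5: ✗ (fails at j=7)
  i=6: ✗ (fails at j=7)
Positions where it holds: {} → 0.

0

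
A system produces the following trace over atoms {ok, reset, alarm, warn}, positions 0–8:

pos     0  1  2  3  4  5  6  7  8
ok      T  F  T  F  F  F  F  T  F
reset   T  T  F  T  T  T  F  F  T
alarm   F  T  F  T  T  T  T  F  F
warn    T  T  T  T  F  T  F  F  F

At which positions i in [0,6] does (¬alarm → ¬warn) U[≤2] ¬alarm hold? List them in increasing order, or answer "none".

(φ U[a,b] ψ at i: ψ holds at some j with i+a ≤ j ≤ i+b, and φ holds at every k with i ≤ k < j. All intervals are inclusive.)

Evaluate at each i in [0,6]:
  i=0: ✓ (rhs at j=0)
  i=1: ✓ (rhs at j=2; lhs holds on [1,1])
  i=2: ✓ (rhs at j=2)
  i=3: ✗ (no rhs in [3,5])
  i=4: ✗ (no rhs in [4,6])
  i=5: ✓ (rhs at j=7; lhs holds on [5,6])
  i=6: ✓ (rhs at j=7; lhs holds on [6,6])

0, 1, 2, 5, 6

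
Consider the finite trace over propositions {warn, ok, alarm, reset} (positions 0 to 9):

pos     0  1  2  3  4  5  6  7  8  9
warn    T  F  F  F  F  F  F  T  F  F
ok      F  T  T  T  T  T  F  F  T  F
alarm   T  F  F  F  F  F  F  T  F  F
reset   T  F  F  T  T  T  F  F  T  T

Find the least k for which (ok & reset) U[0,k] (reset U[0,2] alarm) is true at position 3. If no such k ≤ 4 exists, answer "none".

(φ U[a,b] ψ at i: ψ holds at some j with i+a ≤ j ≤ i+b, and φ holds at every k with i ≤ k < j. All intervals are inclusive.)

none

Need earliest j ≥ 3 with (reset U[0,2] alarm), and (ok & reset) at every k in [3,j-1].
  j=3: rhs fails.
  j=4: rhs fails.
  j=5: rhs fails.
  j=6: rhs fails.
  j=7: rhs holds but lhs fails at k=6.
No witness within the range → none.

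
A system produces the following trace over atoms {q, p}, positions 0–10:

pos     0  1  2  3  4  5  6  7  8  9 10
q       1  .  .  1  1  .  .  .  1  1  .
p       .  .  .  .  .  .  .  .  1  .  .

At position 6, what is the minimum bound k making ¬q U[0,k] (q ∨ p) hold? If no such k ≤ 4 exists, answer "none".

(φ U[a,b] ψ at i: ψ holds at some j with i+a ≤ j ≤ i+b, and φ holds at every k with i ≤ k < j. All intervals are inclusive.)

Need earliest j ≥ 6 with (q ∨ p), and ¬q at every k in [6,j-1].
  j=6: rhs fails.
  j=7: rhs fails.
  j=8: rhs holds; lhs holds on [6,7]. k = 2.

2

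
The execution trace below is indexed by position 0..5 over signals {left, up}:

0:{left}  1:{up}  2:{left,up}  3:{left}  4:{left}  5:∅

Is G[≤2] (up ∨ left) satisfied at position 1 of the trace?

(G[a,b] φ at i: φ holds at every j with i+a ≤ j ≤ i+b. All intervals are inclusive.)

Holds

Check (up ∨ left) at every j in [1,3]:
  j=1: true
  j=2: true
  j=3: true
All positions satisfy it → formula holds.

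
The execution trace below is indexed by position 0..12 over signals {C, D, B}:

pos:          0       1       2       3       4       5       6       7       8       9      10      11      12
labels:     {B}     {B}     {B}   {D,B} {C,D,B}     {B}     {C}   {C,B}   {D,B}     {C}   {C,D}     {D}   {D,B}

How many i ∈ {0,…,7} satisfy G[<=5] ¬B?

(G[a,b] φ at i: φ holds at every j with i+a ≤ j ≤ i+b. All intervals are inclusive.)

0

Evaluate at each i in [0,7]:
  i=0: ✗ (fails at j=0)
  i=1: ✗ (fails at j=1)
  i=2: ✗ (fails at j=2)
  i=3: ✗ (fails at j=3)
  i=4: ✗ (fails at j=4)
  i=5: ✗ (fails at j=5)
  i=6: ✗ (fails at j=7)
  i=7: ✗ (fails at j=7)
Positions where it holds: {} → 0.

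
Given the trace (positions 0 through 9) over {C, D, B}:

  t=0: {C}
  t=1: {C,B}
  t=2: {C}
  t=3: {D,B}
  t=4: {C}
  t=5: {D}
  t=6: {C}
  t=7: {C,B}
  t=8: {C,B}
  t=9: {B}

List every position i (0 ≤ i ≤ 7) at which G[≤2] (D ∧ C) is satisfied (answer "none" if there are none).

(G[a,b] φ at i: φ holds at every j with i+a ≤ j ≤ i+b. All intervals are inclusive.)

Evaluate at each i in [0,7]:
  i=0: ✗ (fails at j=0)
  i=1: ✗ (fails at j=1)
  i=2: ✗ (fails at j=2)
  i=3: ✗ (fails at j=3)
  i=4: ✗ (fails at j=4)
  i=5: ✗ (fails at j=5)
  i=6: ✗ (fails at j=6)
  i=7: ✗ (fails at j=7)

none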